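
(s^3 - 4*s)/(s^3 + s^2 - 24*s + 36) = s*(s + 2)/(s^2 + 3*s - 18)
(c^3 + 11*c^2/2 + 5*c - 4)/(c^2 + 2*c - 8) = (c^2 + 3*c/2 - 1)/(c - 2)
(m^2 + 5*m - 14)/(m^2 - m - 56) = (m - 2)/(m - 8)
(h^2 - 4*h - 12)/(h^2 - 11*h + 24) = (h^2 - 4*h - 12)/(h^2 - 11*h + 24)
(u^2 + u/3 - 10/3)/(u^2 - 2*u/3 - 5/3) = (u + 2)/(u + 1)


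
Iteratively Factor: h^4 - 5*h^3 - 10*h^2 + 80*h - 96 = (h - 4)*(h^3 - h^2 - 14*h + 24) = (h - 4)*(h - 2)*(h^2 + h - 12) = (h - 4)*(h - 3)*(h - 2)*(h + 4)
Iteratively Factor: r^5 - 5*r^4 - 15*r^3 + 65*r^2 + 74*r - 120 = (r - 5)*(r^4 - 15*r^2 - 10*r + 24) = (r - 5)*(r + 3)*(r^3 - 3*r^2 - 6*r + 8) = (r - 5)*(r - 1)*(r + 3)*(r^2 - 2*r - 8) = (r - 5)*(r - 1)*(r + 2)*(r + 3)*(r - 4)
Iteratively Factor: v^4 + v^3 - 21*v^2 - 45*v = (v)*(v^3 + v^2 - 21*v - 45) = v*(v - 5)*(v^2 + 6*v + 9) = v*(v - 5)*(v + 3)*(v + 3)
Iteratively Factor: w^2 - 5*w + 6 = (w - 3)*(w - 2)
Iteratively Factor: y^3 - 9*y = (y)*(y^2 - 9) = y*(y - 3)*(y + 3)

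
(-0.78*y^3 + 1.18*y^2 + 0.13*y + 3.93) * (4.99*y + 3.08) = -3.8922*y^4 + 3.4858*y^3 + 4.2831*y^2 + 20.0111*y + 12.1044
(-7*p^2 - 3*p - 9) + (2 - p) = -7*p^2 - 4*p - 7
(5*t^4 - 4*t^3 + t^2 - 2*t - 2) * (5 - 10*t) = -50*t^5 + 65*t^4 - 30*t^3 + 25*t^2 + 10*t - 10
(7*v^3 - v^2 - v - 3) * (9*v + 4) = 63*v^4 + 19*v^3 - 13*v^2 - 31*v - 12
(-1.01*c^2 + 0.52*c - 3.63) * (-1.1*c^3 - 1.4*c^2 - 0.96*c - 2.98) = 1.111*c^5 + 0.842*c^4 + 4.2346*c^3 + 7.5926*c^2 + 1.9352*c + 10.8174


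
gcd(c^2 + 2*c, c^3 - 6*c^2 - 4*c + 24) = c + 2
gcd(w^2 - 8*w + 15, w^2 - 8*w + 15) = w^2 - 8*w + 15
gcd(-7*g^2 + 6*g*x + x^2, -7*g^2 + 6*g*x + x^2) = -7*g^2 + 6*g*x + x^2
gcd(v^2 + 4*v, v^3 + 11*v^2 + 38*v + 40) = v + 4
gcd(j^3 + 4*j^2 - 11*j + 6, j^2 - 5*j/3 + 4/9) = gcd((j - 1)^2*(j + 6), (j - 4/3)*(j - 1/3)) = 1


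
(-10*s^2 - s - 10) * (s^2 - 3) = -10*s^4 - s^3 + 20*s^2 + 3*s + 30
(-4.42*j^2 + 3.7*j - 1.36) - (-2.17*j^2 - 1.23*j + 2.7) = -2.25*j^2 + 4.93*j - 4.06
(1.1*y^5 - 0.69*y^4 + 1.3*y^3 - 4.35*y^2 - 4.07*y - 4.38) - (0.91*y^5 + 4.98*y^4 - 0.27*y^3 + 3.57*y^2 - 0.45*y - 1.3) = 0.19*y^5 - 5.67*y^4 + 1.57*y^3 - 7.92*y^2 - 3.62*y - 3.08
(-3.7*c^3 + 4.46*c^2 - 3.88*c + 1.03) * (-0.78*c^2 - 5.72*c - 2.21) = 2.886*c^5 + 17.6852*c^4 - 14.3078*c^3 + 11.5336*c^2 + 2.6832*c - 2.2763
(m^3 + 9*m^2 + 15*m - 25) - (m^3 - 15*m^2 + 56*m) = 24*m^2 - 41*m - 25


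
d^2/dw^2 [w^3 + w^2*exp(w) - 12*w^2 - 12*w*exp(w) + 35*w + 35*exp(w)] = w^2*exp(w) - 8*w*exp(w) + 6*w + 13*exp(w) - 24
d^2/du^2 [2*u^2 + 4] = 4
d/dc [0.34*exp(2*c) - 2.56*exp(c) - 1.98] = (0.68*exp(c) - 2.56)*exp(c)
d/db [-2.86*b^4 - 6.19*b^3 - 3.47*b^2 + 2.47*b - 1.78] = -11.44*b^3 - 18.57*b^2 - 6.94*b + 2.47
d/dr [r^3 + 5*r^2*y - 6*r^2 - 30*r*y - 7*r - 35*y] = 3*r^2 + 10*r*y - 12*r - 30*y - 7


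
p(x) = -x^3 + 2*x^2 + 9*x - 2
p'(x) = -3*x^2 + 4*x + 9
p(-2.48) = 3.23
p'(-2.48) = -19.37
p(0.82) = 6.17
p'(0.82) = 10.26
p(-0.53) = -6.06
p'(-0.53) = 6.04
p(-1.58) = -7.28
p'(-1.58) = -4.81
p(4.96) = -30.18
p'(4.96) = -44.96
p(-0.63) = -6.63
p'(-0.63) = 5.29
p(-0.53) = -6.06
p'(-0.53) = 6.04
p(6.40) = -124.62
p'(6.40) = -88.28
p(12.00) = -1334.00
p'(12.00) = -375.00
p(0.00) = -2.00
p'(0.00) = 9.00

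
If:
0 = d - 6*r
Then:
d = 6*r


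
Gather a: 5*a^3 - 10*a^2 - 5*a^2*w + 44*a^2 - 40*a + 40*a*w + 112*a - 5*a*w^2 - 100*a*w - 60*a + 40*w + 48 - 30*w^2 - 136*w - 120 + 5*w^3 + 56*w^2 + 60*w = 5*a^3 + a^2*(34 - 5*w) + a*(-5*w^2 - 60*w + 12) + 5*w^3 + 26*w^2 - 36*w - 72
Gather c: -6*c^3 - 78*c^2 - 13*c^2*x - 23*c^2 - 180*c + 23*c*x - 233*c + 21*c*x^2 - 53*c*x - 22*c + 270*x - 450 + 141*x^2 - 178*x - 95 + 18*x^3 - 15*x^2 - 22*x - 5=-6*c^3 + c^2*(-13*x - 101) + c*(21*x^2 - 30*x - 435) + 18*x^3 + 126*x^2 + 70*x - 550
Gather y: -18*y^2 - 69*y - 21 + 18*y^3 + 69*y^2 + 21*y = 18*y^3 + 51*y^2 - 48*y - 21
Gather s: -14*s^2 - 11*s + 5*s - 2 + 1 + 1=-14*s^2 - 6*s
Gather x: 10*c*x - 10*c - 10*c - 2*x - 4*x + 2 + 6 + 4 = -20*c + x*(10*c - 6) + 12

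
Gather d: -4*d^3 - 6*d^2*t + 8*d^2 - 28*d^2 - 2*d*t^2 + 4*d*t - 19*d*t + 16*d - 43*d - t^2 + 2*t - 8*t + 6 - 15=-4*d^3 + d^2*(-6*t - 20) + d*(-2*t^2 - 15*t - 27) - t^2 - 6*t - 9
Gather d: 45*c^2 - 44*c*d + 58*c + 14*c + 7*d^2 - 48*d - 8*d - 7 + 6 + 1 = 45*c^2 + 72*c + 7*d^2 + d*(-44*c - 56)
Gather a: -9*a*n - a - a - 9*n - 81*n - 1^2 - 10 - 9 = a*(-9*n - 2) - 90*n - 20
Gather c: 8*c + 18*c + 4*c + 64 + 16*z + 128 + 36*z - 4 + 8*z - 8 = 30*c + 60*z + 180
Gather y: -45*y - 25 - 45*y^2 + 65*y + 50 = -45*y^2 + 20*y + 25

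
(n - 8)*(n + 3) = n^2 - 5*n - 24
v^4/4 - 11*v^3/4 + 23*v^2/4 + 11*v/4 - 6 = (v/4 + 1/4)*(v - 8)*(v - 3)*(v - 1)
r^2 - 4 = (r - 2)*(r + 2)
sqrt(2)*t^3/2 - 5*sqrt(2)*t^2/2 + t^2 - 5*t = t*(t - 5)*(sqrt(2)*t/2 + 1)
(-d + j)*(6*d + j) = -6*d^2 + 5*d*j + j^2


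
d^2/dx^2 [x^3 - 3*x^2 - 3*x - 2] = 6*x - 6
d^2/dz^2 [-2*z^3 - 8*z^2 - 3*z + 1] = -12*z - 16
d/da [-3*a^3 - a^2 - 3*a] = -9*a^2 - 2*a - 3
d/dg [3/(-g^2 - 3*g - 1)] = 3*(2*g + 3)/(g^2 + 3*g + 1)^2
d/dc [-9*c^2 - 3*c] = -18*c - 3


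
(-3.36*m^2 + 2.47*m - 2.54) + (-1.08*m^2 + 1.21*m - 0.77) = -4.44*m^2 + 3.68*m - 3.31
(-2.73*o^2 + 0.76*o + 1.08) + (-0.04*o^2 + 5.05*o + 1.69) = -2.77*o^2 + 5.81*o + 2.77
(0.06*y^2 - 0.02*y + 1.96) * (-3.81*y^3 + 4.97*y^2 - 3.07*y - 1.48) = -0.2286*y^5 + 0.3744*y^4 - 7.7512*y^3 + 9.7138*y^2 - 5.9876*y - 2.9008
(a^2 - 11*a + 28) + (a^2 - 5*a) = 2*a^2 - 16*a + 28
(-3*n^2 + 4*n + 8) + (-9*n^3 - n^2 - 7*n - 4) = -9*n^3 - 4*n^2 - 3*n + 4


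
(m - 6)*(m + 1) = m^2 - 5*m - 6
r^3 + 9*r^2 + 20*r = r*(r + 4)*(r + 5)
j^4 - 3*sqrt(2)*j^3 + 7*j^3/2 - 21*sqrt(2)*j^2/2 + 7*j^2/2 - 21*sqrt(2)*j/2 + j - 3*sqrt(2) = (j + 1/2)*(j + 1)*(j + 2)*(j - 3*sqrt(2))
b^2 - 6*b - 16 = (b - 8)*(b + 2)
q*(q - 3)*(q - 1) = q^3 - 4*q^2 + 3*q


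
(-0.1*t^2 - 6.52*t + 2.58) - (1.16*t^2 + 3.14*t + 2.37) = -1.26*t^2 - 9.66*t + 0.21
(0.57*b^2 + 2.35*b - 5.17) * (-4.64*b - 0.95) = -2.6448*b^3 - 11.4455*b^2 + 21.7563*b + 4.9115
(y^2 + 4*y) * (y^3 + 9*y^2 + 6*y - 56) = y^5 + 13*y^4 + 42*y^3 - 32*y^2 - 224*y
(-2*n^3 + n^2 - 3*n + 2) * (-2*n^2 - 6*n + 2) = 4*n^5 + 10*n^4 - 4*n^3 + 16*n^2 - 18*n + 4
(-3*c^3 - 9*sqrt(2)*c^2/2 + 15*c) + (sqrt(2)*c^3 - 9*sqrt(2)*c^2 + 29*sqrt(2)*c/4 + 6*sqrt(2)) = -3*c^3 + sqrt(2)*c^3 - 27*sqrt(2)*c^2/2 + 29*sqrt(2)*c/4 + 15*c + 6*sqrt(2)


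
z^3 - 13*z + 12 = (z - 3)*(z - 1)*(z + 4)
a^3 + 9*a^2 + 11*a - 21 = (a - 1)*(a + 3)*(a + 7)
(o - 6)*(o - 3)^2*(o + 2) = o^4 - 10*o^3 + 21*o^2 + 36*o - 108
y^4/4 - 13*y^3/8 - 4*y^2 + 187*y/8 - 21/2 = (y/4 + 1)*(y - 7)*(y - 3)*(y - 1/2)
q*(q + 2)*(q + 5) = q^3 + 7*q^2 + 10*q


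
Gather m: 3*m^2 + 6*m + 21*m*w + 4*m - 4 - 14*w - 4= 3*m^2 + m*(21*w + 10) - 14*w - 8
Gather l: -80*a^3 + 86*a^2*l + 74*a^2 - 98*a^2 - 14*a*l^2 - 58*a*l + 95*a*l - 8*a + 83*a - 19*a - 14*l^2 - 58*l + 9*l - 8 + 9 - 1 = -80*a^3 - 24*a^2 + 56*a + l^2*(-14*a - 14) + l*(86*a^2 + 37*a - 49)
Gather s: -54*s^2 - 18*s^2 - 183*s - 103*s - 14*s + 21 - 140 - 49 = -72*s^2 - 300*s - 168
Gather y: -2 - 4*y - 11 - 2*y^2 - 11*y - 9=-2*y^2 - 15*y - 22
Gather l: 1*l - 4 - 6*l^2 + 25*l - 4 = -6*l^2 + 26*l - 8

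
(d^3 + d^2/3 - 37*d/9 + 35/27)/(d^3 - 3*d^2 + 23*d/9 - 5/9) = (d + 7/3)/(d - 1)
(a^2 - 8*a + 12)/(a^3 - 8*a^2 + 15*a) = (a^2 - 8*a + 12)/(a*(a^2 - 8*a + 15))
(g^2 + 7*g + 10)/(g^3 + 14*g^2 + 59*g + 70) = 1/(g + 7)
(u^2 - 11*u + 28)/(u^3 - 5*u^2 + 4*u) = (u - 7)/(u*(u - 1))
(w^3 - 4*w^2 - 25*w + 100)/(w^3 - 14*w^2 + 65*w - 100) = (w + 5)/(w - 5)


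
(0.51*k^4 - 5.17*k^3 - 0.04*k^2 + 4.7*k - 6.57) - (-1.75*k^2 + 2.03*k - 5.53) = 0.51*k^4 - 5.17*k^3 + 1.71*k^2 + 2.67*k - 1.04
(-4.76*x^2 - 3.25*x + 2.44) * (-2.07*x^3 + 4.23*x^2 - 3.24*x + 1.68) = 9.8532*x^5 - 13.4073*x^4 - 3.3759*x^3 + 12.8544*x^2 - 13.3656*x + 4.0992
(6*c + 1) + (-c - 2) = 5*c - 1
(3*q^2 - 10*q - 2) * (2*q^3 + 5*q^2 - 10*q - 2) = 6*q^5 - 5*q^4 - 84*q^3 + 84*q^2 + 40*q + 4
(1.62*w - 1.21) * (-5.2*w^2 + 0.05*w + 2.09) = -8.424*w^3 + 6.373*w^2 + 3.3253*w - 2.5289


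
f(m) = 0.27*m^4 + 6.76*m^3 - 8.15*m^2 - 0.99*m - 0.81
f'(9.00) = 2282.31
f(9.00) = 6029.64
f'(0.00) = -0.99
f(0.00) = -0.81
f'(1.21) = 10.89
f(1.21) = -1.39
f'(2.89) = 147.35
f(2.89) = 110.26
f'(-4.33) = 362.14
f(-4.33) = -603.21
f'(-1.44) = 61.31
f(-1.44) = -35.31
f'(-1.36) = 55.97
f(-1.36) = -30.62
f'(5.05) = 572.98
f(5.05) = 832.55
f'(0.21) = -3.51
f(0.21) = -1.31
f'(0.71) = -1.95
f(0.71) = -3.13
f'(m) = 1.08*m^3 + 20.28*m^2 - 16.3*m - 0.99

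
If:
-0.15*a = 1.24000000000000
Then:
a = -8.27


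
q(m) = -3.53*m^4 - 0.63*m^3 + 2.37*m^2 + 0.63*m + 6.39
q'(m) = -14.12*m^3 - 1.89*m^2 + 4.74*m + 0.63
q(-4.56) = -1413.75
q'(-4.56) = 1278.56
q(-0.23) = 6.37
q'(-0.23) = -0.39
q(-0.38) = 6.45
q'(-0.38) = -0.67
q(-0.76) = 6.38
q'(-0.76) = 2.13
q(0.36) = 6.84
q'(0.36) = 1.43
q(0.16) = 6.55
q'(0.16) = 1.28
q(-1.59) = -8.65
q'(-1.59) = 45.07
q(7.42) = -10815.98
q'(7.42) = -5836.54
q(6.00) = -4615.47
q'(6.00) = -3088.89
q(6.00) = -4615.47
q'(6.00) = -3088.89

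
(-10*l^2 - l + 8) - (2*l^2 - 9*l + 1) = -12*l^2 + 8*l + 7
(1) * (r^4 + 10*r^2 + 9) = r^4 + 10*r^2 + 9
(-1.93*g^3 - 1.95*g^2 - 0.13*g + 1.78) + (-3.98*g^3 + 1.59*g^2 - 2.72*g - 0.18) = -5.91*g^3 - 0.36*g^2 - 2.85*g + 1.6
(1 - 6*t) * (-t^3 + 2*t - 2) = 6*t^4 - t^3 - 12*t^2 + 14*t - 2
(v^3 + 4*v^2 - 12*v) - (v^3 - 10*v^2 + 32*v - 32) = 14*v^2 - 44*v + 32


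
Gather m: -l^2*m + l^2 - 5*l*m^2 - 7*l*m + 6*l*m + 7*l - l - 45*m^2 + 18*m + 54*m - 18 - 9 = l^2 + 6*l + m^2*(-5*l - 45) + m*(-l^2 - l + 72) - 27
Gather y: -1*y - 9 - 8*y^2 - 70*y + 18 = -8*y^2 - 71*y + 9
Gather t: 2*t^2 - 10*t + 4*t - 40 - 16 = 2*t^2 - 6*t - 56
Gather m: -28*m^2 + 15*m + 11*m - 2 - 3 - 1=-28*m^2 + 26*m - 6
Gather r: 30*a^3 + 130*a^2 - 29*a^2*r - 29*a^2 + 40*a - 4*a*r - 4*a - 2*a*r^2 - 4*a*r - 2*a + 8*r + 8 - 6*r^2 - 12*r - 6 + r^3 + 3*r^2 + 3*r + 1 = 30*a^3 + 101*a^2 + 34*a + r^3 + r^2*(-2*a - 3) + r*(-29*a^2 - 8*a - 1) + 3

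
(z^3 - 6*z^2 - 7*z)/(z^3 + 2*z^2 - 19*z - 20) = z*(z - 7)/(z^2 + z - 20)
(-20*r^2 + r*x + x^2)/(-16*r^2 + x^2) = (5*r + x)/(4*r + x)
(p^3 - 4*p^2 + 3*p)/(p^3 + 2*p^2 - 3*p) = (p - 3)/(p + 3)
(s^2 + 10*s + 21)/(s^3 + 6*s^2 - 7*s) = (s + 3)/(s*(s - 1))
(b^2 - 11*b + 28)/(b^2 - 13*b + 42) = (b - 4)/(b - 6)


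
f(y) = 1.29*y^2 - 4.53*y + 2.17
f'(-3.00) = -12.27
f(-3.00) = 27.37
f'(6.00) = 10.95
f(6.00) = 21.43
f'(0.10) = -4.27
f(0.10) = 1.73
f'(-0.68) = -6.28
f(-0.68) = 5.85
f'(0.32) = -3.70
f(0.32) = 0.85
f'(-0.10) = -4.79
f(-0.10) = 2.64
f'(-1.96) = -9.59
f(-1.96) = 16.00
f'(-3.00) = -12.27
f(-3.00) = 27.37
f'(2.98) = 3.16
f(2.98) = 0.13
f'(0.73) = -2.65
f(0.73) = -0.45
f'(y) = 2.58*y - 4.53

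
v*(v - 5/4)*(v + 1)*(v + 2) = v^4 + 7*v^3/4 - 7*v^2/4 - 5*v/2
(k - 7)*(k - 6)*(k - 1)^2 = k^4 - 15*k^3 + 69*k^2 - 97*k + 42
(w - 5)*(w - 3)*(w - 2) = w^3 - 10*w^2 + 31*w - 30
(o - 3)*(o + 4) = o^2 + o - 12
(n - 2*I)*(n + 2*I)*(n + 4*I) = n^3 + 4*I*n^2 + 4*n + 16*I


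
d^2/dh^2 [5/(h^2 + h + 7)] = 10*(-h^2 - h + (2*h + 1)^2 - 7)/(h^2 + h + 7)^3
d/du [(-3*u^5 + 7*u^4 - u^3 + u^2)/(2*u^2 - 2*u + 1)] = u*(-18*u^5 + 52*u^4 - 59*u^3 + 32*u^2 - 5*u + 2)/(4*u^4 - 8*u^3 + 8*u^2 - 4*u + 1)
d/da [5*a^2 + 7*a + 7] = 10*a + 7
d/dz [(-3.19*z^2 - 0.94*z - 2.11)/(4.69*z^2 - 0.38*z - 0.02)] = (5.6208*z^2 + 19.9194*z - 0.783)/(21.9961*z^4 - 3.5644*z^3 - 0.0432*z^2 + 0.0152*z + 0.0004)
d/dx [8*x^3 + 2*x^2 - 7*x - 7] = 24*x^2 + 4*x - 7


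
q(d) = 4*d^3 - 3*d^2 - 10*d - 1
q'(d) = 12*d^2 - 6*d - 10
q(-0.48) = 2.67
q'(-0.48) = -4.36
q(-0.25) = 1.25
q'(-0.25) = -7.75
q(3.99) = 165.42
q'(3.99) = 157.10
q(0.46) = -5.85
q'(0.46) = -10.22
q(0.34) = -4.59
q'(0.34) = -10.65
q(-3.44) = -164.93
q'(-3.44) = 152.64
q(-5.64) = -757.65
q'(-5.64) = 405.56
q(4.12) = 186.61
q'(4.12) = 168.97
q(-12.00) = -7225.00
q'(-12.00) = 1790.00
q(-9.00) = -3070.00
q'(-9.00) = 1016.00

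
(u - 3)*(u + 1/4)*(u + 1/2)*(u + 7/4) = u^4 - u^3/2 - 97*u^2/16 - 131*u/32 - 21/32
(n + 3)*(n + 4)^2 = n^3 + 11*n^2 + 40*n + 48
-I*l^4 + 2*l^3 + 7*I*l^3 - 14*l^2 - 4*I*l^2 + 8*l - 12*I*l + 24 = (l - 6)*(l - 2)*(l + 2*I)*(-I*l - I)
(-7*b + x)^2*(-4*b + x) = -196*b^3 + 105*b^2*x - 18*b*x^2 + x^3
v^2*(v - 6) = v^3 - 6*v^2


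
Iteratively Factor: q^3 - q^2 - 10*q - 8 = (q - 4)*(q^2 + 3*q + 2) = (q - 4)*(q + 1)*(q + 2)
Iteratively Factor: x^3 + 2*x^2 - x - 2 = (x + 1)*(x^2 + x - 2) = (x - 1)*(x + 1)*(x + 2)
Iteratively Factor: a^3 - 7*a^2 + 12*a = (a - 3)*(a^2 - 4*a) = a*(a - 3)*(a - 4)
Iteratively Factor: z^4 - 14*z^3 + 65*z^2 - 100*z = (z)*(z^3 - 14*z^2 + 65*z - 100) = z*(z - 4)*(z^2 - 10*z + 25) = z*(z - 5)*(z - 4)*(z - 5)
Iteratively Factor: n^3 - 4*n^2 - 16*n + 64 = (n - 4)*(n^2 - 16) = (n - 4)*(n + 4)*(n - 4)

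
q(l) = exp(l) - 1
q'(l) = exp(l)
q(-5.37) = -1.00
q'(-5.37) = 0.00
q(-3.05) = -0.95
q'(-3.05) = 0.05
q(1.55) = 3.71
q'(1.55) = 4.71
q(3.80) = 43.70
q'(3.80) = 44.70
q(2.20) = 8.03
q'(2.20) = 9.03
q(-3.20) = -0.96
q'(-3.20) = 0.04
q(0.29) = 0.34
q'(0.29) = 1.34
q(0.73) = 1.08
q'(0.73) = 2.08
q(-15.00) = -1.00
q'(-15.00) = 0.00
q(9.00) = 8102.08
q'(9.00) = 8103.08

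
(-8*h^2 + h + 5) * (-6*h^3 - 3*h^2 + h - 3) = 48*h^5 + 18*h^4 - 41*h^3 + 10*h^2 + 2*h - 15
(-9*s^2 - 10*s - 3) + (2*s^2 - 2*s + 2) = -7*s^2 - 12*s - 1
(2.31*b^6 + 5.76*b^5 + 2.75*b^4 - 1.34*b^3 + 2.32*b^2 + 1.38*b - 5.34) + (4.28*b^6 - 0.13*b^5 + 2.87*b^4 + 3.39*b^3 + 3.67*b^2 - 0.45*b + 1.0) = 6.59*b^6 + 5.63*b^5 + 5.62*b^4 + 2.05*b^3 + 5.99*b^2 + 0.93*b - 4.34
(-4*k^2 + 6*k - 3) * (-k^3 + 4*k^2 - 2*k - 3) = 4*k^5 - 22*k^4 + 35*k^3 - 12*k^2 - 12*k + 9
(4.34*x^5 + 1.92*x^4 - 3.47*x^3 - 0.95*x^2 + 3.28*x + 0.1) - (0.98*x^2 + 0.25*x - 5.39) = 4.34*x^5 + 1.92*x^4 - 3.47*x^3 - 1.93*x^2 + 3.03*x + 5.49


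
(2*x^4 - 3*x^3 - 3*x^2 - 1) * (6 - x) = -2*x^5 + 15*x^4 - 15*x^3 - 18*x^2 + x - 6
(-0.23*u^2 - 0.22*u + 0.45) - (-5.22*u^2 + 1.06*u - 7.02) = 4.99*u^2 - 1.28*u + 7.47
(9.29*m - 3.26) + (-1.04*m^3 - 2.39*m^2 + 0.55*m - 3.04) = -1.04*m^3 - 2.39*m^2 + 9.84*m - 6.3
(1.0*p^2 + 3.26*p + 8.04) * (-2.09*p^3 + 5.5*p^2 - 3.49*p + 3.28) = -2.09*p^5 - 1.3134*p^4 - 2.3636*p^3 + 36.1226*p^2 - 17.3668*p + 26.3712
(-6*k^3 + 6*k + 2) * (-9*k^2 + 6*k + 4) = 54*k^5 - 36*k^4 - 78*k^3 + 18*k^2 + 36*k + 8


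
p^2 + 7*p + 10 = (p + 2)*(p + 5)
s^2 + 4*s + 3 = (s + 1)*(s + 3)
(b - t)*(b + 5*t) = b^2 + 4*b*t - 5*t^2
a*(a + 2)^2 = a^3 + 4*a^2 + 4*a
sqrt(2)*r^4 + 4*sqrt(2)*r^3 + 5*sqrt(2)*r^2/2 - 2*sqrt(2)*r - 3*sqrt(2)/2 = (r + 1)*(r + 3)*(r - sqrt(2)/2)*(sqrt(2)*r + 1)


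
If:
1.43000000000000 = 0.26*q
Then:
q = 5.50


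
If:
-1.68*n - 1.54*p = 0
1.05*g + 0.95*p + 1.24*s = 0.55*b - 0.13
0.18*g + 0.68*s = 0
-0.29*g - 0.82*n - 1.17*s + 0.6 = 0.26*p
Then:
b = -4.69604519774011*s - 1.87149460708783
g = -3.77777777777778*s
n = 1.11864406779661 - 0.13879472693032*s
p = 0.151412429378531*s - 1.22033898305085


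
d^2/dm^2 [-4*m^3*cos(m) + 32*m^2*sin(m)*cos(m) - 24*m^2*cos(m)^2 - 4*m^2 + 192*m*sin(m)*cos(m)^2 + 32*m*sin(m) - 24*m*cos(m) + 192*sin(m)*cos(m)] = 4*m^3*cos(m) + 24*m^2*sin(m) - 64*m^2*sin(2*m) + 48*m^2*cos(2*m) - 80*m*sin(m) + 96*m*sin(2*m) - 432*m*sin(3*m) + 128*m*cos(2*m) + 48*sin(m) - 352*sin(2*m) + 160*cos(m) - 24*cos(2*m) + 288*cos(3*m) - 32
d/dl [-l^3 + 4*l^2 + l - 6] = -3*l^2 + 8*l + 1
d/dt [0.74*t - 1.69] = 0.740000000000000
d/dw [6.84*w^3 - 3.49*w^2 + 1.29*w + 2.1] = 20.52*w^2 - 6.98*w + 1.29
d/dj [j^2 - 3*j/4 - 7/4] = 2*j - 3/4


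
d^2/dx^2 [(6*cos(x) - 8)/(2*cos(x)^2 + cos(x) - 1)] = 2*(-108*sin(x)^4*cos(x) + 70*sin(x)^4 - 77*sin(x)^2 + 4*cos(x) - 21*cos(3*x) + 6*cos(5*x) - 11)/(-2*sin(x)^2 + cos(x) + 1)^3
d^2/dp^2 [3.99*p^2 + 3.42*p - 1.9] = 7.98000000000000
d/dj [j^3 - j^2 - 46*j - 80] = 3*j^2 - 2*j - 46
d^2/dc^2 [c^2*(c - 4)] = 6*c - 8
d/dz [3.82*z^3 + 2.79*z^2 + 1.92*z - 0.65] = 11.46*z^2 + 5.58*z + 1.92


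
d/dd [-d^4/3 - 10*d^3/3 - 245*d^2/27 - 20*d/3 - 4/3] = -4*d^3/3 - 10*d^2 - 490*d/27 - 20/3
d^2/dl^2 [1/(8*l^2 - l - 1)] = 2*(64*l^2 - 8*l - (16*l - 1)^2 - 8)/(-8*l^2 + l + 1)^3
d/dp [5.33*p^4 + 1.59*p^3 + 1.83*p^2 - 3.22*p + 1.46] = 21.32*p^3 + 4.77*p^2 + 3.66*p - 3.22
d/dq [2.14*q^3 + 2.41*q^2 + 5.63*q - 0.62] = 6.42*q^2 + 4.82*q + 5.63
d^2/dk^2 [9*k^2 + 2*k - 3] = 18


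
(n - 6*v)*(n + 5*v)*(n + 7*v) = n^3 + 6*n^2*v - 37*n*v^2 - 210*v^3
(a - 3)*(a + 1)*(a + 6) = a^3 + 4*a^2 - 15*a - 18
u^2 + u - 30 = (u - 5)*(u + 6)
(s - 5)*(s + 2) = s^2 - 3*s - 10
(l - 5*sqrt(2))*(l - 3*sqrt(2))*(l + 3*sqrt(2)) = l^3 - 5*sqrt(2)*l^2 - 18*l + 90*sqrt(2)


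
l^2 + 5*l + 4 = (l + 1)*(l + 4)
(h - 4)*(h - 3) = h^2 - 7*h + 12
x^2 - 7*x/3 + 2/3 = (x - 2)*(x - 1/3)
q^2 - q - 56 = (q - 8)*(q + 7)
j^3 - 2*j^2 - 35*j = j*(j - 7)*(j + 5)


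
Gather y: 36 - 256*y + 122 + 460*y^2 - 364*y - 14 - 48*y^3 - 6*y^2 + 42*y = -48*y^3 + 454*y^2 - 578*y + 144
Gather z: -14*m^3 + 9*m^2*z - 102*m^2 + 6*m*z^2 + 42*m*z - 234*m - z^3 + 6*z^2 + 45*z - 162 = -14*m^3 - 102*m^2 - 234*m - z^3 + z^2*(6*m + 6) + z*(9*m^2 + 42*m + 45) - 162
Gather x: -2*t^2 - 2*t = -2*t^2 - 2*t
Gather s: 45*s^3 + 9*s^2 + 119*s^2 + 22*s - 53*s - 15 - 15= 45*s^3 + 128*s^2 - 31*s - 30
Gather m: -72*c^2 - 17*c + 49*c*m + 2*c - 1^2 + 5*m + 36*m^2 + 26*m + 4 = -72*c^2 - 15*c + 36*m^2 + m*(49*c + 31) + 3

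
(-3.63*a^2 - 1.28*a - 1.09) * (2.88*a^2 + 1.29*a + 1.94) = -10.4544*a^4 - 8.3691*a^3 - 11.8326*a^2 - 3.8893*a - 2.1146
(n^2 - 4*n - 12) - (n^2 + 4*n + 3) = -8*n - 15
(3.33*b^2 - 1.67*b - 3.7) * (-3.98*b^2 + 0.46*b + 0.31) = -13.2534*b^4 + 8.1784*b^3 + 14.9901*b^2 - 2.2197*b - 1.147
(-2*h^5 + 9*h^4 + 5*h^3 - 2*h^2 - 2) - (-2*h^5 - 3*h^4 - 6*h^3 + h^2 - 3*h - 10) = 12*h^4 + 11*h^3 - 3*h^2 + 3*h + 8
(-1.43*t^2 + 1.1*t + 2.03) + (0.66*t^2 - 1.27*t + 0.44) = -0.77*t^2 - 0.17*t + 2.47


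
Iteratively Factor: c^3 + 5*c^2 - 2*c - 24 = (c - 2)*(c^2 + 7*c + 12) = (c - 2)*(c + 4)*(c + 3)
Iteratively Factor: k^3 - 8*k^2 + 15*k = (k)*(k^2 - 8*k + 15) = k*(k - 5)*(k - 3)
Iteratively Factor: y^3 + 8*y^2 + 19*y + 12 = (y + 4)*(y^2 + 4*y + 3) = (y + 1)*(y + 4)*(y + 3)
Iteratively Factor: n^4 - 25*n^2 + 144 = (n + 3)*(n^3 - 3*n^2 - 16*n + 48) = (n + 3)*(n + 4)*(n^2 - 7*n + 12) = (n - 4)*(n + 3)*(n + 4)*(n - 3)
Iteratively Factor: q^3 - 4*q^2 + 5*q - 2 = (q - 2)*(q^2 - 2*q + 1) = (q - 2)*(q - 1)*(q - 1)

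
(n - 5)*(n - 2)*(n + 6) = n^3 - n^2 - 32*n + 60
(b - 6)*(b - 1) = b^2 - 7*b + 6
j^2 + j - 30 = (j - 5)*(j + 6)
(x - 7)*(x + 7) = x^2 - 49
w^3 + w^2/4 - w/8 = w*(w - 1/4)*(w + 1/2)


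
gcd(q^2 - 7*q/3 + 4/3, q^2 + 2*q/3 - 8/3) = q - 4/3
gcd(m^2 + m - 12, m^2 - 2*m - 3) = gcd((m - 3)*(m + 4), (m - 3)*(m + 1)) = m - 3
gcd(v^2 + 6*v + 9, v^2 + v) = 1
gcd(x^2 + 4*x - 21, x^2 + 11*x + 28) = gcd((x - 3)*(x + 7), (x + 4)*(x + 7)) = x + 7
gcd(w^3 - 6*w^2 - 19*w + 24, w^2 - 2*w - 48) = w - 8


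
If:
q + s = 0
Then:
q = -s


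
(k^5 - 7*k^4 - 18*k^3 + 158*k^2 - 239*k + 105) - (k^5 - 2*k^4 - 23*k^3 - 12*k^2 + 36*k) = -5*k^4 + 5*k^3 + 170*k^2 - 275*k + 105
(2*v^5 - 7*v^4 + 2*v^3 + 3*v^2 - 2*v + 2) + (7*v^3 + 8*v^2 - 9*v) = 2*v^5 - 7*v^4 + 9*v^3 + 11*v^2 - 11*v + 2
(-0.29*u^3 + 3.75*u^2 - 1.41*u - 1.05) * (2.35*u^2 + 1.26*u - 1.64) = -0.6815*u^5 + 8.4471*u^4 + 1.8871*u^3 - 10.3941*u^2 + 0.9894*u + 1.722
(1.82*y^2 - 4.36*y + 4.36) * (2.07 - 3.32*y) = -6.0424*y^3 + 18.2426*y^2 - 23.5004*y + 9.0252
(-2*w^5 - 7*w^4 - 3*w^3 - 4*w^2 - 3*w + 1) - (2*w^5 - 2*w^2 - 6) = -4*w^5 - 7*w^4 - 3*w^3 - 2*w^2 - 3*w + 7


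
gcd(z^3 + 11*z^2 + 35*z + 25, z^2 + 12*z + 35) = z + 5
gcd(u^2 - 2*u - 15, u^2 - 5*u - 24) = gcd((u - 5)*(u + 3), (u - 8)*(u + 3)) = u + 3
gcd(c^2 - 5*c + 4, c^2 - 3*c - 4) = c - 4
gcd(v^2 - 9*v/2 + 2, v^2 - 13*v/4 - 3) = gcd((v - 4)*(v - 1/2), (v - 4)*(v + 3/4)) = v - 4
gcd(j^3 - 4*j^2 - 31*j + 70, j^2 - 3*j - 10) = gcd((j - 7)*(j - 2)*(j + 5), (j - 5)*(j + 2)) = 1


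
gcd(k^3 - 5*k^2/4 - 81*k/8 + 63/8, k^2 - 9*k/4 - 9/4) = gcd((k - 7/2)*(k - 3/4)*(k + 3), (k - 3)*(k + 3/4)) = 1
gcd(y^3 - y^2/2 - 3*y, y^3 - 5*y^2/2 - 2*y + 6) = y^2 - y/2 - 3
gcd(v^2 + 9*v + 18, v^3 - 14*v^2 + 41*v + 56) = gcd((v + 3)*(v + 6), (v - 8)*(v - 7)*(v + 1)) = 1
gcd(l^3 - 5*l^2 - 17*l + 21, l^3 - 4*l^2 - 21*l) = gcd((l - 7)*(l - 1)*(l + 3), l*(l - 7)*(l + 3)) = l^2 - 4*l - 21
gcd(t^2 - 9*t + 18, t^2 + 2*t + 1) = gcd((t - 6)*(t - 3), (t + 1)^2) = 1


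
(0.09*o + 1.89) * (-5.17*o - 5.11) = -0.4653*o^2 - 10.2312*o - 9.6579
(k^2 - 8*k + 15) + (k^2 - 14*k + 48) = 2*k^2 - 22*k + 63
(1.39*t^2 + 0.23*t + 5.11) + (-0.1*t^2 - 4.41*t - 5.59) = 1.29*t^2 - 4.18*t - 0.48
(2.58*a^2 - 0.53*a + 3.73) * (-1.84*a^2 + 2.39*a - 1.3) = -4.7472*a^4 + 7.1414*a^3 - 11.4839*a^2 + 9.6037*a - 4.849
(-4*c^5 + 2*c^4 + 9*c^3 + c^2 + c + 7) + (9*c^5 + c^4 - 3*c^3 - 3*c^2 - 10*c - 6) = 5*c^5 + 3*c^4 + 6*c^3 - 2*c^2 - 9*c + 1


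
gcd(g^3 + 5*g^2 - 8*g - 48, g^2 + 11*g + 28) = g + 4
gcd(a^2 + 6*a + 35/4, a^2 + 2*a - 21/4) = a + 7/2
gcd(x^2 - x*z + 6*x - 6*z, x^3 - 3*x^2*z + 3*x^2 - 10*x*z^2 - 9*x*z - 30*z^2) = 1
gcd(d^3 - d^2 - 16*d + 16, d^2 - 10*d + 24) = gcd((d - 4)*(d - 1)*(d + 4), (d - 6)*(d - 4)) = d - 4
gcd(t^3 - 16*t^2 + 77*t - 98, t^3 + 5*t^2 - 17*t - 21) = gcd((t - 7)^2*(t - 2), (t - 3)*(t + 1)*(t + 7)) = 1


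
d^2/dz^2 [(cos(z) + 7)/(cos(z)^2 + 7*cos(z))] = (sin(z)^2 + 1)/cos(z)^3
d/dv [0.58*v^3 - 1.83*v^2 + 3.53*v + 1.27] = 1.74*v^2 - 3.66*v + 3.53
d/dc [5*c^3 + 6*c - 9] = 15*c^2 + 6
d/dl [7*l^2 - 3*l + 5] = 14*l - 3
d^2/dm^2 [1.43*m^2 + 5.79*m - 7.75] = 2.86000000000000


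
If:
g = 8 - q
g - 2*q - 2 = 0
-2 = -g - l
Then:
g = 6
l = -4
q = 2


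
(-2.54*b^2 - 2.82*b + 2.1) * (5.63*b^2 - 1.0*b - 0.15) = -14.3002*b^4 - 13.3366*b^3 + 15.024*b^2 - 1.677*b - 0.315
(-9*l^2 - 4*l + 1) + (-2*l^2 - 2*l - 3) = -11*l^2 - 6*l - 2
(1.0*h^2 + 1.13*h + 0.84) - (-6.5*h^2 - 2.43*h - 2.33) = 7.5*h^2 + 3.56*h + 3.17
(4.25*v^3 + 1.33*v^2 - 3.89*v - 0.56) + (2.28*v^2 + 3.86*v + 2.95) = 4.25*v^3 + 3.61*v^2 - 0.0300000000000002*v + 2.39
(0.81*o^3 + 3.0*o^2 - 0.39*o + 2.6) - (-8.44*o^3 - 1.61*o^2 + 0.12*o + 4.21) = 9.25*o^3 + 4.61*o^2 - 0.51*o - 1.61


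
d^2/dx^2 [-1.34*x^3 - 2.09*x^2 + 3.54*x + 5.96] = -8.04*x - 4.18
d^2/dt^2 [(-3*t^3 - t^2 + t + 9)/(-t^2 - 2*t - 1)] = 12*(t - 4)/(t^4 + 4*t^3 + 6*t^2 + 4*t + 1)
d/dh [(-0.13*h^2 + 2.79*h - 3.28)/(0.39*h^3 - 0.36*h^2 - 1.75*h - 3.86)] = (0.0507*h^4 - 2.1762*h^3 + 5.0695*h^2 - 1.358*h - 16.5094)/(0.1521*h^6 - 0.2808*h^5 - 1.2354*h^4 - 1.7508*h^3 + 5.8417*h^2 + 13.51*h + 14.8996)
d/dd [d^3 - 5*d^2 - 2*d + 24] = 3*d^2 - 10*d - 2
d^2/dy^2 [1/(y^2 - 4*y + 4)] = 6/(y^4 - 8*y^3 + 24*y^2 - 32*y + 16)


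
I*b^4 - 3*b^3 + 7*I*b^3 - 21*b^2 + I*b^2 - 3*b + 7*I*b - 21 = (b + 7)*(b + I)*(b + 3*I)*(I*b + 1)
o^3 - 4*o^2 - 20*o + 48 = (o - 6)*(o - 2)*(o + 4)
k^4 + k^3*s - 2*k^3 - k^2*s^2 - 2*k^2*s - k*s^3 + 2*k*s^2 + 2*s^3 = (k - 2)*(k - s)*(k + s)^2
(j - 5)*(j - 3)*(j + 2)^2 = j^4 - 4*j^3 - 13*j^2 + 28*j + 60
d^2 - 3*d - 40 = (d - 8)*(d + 5)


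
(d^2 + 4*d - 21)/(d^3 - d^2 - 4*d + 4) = (d^2 + 4*d - 21)/(d^3 - d^2 - 4*d + 4)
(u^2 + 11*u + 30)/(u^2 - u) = (u^2 + 11*u + 30)/(u*(u - 1))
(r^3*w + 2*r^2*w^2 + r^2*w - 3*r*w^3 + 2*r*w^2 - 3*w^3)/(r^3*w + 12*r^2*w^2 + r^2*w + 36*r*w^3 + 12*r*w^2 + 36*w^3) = (r^2 + 2*r*w - 3*w^2)/(r^2 + 12*r*w + 36*w^2)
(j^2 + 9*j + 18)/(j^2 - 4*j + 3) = (j^2 + 9*j + 18)/(j^2 - 4*j + 3)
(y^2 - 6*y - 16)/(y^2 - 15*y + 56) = (y + 2)/(y - 7)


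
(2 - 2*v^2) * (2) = 4 - 4*v^2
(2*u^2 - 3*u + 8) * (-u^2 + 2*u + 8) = -2*u^4 + 7*u^3 + 2*u^2 - 8*u + 64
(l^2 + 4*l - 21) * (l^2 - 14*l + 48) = l^4 - 10*l^3 - 29*l^2 + 486*l - 1008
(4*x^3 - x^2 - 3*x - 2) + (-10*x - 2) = 4*x^3 - x^2 - 13*x - 4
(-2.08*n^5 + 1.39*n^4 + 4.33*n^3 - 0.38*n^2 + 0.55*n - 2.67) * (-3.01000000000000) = 6.2608*n^5 - 4.1839*n^4 - 13.0333*n^3 + 1.1438*n^2 - 1.6555*n + 8.0367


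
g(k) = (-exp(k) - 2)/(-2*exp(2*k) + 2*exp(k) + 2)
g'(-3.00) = 0.02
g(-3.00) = -0.98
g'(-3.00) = 0.02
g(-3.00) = -0.98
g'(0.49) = -6473.86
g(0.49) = 56.51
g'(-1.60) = 0.01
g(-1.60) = -0.95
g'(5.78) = -0.00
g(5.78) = 0.00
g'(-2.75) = 0.02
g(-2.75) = -0.97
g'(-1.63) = 0.01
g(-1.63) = -0.95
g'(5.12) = -0.00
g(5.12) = 0.00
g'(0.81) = -4.50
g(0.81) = 1.18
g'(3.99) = -0.01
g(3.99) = 0.01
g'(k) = (-exp(k) - 2)*(4*exp(2*k) - 2*exp(k))/(-2*exp(2*k) + 2*exp(k) + 2)^2 - exp(k)/(-2*exp(2*k) + 2*exp(k) + 2) = (-(exp(k) + 2)*(2*exp(k) - 1) + exp(2*k) - exp(k) - 1)*exp(k)/(2*(-exp(2*k) + exp(k) + 1)^2)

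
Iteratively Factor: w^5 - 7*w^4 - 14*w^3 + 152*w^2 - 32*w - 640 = (w + 4)*(w^4 - 11*w^3 + 30*w^2 + 32*w - 160) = (w + 2)*(w + 4)*(w^3 - 13*w^2 + 56*w - 80) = (w - 4)*(w + 2)*(w + 4)*(w^2 - 9*w + 20) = (w - 4)^2*(w + 2)*(w + 4)*(w - 5)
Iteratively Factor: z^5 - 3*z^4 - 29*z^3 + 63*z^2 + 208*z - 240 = (z + 4)*(z^4 - 7*z^3 - z^2 + 67*z - 60) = (z - 1)*(z + 4)*(z^3 - 6*z^2 - 7*z + 60) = (z - 5)*(z - 1)*(z + 4)*(z^2 - z - 12) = (z - 5)*(z - 4)*(z - 1)*(z + 4)*(z + 3)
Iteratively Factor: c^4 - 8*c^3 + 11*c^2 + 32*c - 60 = (c - 3)*(c^3 - 5*c^2 - 4*c + 20) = (c - 3)*(c - 2)*(c^2 - 3*c - 10) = (c - 5)*(c - 3)*(c - 2)*(c + 2)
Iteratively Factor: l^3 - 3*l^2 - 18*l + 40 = (l - 5)*(l^2 + 2*l - 8) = (l - 5)*(l - 2)*(l + 4)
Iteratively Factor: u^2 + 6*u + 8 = (u + 2)*(u + 4)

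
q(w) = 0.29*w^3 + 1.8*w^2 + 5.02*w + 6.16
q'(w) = 0.87*w^2 + 3.6*w + 5.02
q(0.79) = 11.39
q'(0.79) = 8.41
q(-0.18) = 5.31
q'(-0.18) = 4.40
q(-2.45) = 0.40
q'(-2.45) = 1.42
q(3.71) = 64.37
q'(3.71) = 30.35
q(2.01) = 25.88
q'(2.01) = 15.77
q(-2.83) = -0.20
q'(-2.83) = 1.80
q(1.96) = 25.10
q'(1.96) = 15.42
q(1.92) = 24.49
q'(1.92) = 15.14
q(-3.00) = -0.53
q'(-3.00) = 2.05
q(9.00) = 408.55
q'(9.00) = 107.89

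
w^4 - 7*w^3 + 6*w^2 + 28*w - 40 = (w - 5)*(w - 2)^2*(w + 2)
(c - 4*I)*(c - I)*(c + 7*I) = c^3 + 2*I*c^2 + 31*c - 28*I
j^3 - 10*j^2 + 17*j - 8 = (j - 8)*(j - 1)^2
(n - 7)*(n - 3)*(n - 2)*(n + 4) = n^4 - 8*n^3 - 7*n^2 + 122*n - 168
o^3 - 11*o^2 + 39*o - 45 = (o - 5)*(o - 3)^2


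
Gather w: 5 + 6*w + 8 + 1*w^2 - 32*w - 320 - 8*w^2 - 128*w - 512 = -7*w^2 - 154*w - 819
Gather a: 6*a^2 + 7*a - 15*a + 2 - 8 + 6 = 6*a^2 - 8*a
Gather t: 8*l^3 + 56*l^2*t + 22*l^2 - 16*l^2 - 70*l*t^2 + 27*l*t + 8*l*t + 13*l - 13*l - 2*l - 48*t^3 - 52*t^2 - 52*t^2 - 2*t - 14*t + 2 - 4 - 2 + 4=8*l^3 + 6*l^2 - 2*l - 48*t^3 + t^2*(-70*l - 104) + t*(56*l^2 + 35*l - 16)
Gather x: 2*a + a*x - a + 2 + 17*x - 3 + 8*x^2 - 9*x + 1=a + 8*x^2 + x*(a + 8)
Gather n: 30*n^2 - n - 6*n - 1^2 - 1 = 30*n^2 - 7*n - 2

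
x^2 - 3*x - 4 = (x - 4)*(x + 1)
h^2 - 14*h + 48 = (h - 8)*(h - 6)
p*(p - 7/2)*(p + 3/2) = p^3 - 2*p^2 - 21*p/4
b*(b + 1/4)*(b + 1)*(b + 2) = b^4 + 13*b^3/4 + 11*b^2/4 + b/2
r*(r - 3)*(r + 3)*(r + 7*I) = r^4 + 7*I*r^3 - 9*r^2 - 63*I*r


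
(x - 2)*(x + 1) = x^2 - x - 2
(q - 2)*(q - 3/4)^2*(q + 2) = q^4 - 3*q^3/2 - 55*q^2/16 + 6*q - 9/4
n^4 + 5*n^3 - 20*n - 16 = (n - 2)*(n + 1)*(n + 2)*(n + 4)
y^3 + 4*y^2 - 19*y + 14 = (y - 2)*(y - 1)*(y + 7)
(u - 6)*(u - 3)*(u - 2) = u^3 - 11*u^2 + 36*u - 36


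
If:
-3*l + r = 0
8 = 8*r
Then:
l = 1/3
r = 1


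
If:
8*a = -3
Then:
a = -3/8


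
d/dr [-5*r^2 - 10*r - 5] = -10*r - 10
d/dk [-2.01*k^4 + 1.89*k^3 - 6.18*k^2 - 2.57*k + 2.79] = -8.04*k^3 + 5.67*k^2 - 12.36*k - 2.57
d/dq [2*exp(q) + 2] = 2*exp(q)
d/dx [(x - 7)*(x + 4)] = 2*x - 3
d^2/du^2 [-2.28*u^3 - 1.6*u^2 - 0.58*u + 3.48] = -13.68*u - 3.2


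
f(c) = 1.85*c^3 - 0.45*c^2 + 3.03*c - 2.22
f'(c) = 5.55*c^2 - 0.9*c + 3.03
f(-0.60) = -4.60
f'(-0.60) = 5.57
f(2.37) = 27.06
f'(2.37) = 32.07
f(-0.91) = -6.74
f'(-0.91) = 8.44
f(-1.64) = -16.56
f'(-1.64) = 19.43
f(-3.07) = -69.29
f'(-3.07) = 58.10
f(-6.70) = -599.13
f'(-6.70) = 258.20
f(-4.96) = -254.06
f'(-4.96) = 144.03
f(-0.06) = -2.40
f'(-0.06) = 3.10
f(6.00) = 399.36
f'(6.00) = 197.43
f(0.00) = -2.22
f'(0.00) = 3.03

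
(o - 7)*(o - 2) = o^2 - 9*o + 14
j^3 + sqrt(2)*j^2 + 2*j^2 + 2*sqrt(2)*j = j*(j + 2)*(j + sqrt(2))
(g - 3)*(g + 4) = g^2 + g - 12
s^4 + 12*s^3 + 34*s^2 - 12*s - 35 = (s - 1)*(s + 1)*(s + 5)*(s + 7)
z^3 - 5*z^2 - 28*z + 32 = (z - 8)*(z - 1)*(z + 4)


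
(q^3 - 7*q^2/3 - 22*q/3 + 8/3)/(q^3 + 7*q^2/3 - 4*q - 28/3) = (3*q^2 - 13*q + 4)/(3*q^2 + q - 14)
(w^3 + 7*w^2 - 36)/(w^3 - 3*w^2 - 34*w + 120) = (w^2 + w - 6)/(w^2 - 9*w + 20)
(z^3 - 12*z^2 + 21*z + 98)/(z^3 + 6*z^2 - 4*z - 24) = (z^2 - 14*z + 49)/(z^2 + 4*z - 12)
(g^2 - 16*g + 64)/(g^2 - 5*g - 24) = (g - 8)/(g + 3)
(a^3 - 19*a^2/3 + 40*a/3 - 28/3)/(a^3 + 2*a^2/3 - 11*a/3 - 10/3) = (3*a^2 - 13*a + 14)/(3*a^2 + 8*a + 5)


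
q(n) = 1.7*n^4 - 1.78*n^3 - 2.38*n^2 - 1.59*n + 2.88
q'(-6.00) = -1634.07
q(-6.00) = 2514.42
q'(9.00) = 4480.23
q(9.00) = 9651.87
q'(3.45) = 197.66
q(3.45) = 136.81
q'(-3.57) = -362.05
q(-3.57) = 335.35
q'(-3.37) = -306.45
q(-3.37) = 268.60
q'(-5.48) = -1254.92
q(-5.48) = 1766.15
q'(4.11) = 360.74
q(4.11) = 317.65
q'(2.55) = 64.30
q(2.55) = 25.71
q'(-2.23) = -92.94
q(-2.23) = 56.37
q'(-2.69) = -159.79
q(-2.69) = 113.60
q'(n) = 6.8*n^3 - 5.34*n^2 - 4.76*n - 1.59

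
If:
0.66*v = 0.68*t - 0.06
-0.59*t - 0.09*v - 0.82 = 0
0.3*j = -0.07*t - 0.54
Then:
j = -1.52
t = -1.19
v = -1.32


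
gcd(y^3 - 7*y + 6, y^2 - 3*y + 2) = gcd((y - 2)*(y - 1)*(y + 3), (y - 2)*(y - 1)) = y^2 - 3*y + 2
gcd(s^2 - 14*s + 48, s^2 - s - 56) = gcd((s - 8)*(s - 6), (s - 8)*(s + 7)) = s - 8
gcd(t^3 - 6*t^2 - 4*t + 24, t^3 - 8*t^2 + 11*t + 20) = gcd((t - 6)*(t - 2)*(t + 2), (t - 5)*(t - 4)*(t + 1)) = 1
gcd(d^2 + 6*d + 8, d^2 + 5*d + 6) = d + 2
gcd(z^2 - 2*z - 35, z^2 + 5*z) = z + 5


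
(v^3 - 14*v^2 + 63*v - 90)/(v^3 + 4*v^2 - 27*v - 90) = (v^2 - 9*v + 18)/(v^2 + 9*v + 18)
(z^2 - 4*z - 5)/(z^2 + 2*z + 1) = (z - 5)/(z + 1)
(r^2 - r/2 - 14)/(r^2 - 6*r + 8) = (r + 7/2)/(r - 2)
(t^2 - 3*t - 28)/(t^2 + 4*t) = (t - 7)/t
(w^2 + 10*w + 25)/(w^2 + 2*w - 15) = (w + 5)/(w - 3)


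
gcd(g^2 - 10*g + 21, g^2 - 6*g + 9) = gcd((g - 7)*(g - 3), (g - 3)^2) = g - 3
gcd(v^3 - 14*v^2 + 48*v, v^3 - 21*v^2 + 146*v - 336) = v^2 - 14*v + 48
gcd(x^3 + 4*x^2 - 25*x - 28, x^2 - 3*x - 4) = x^2 - 3*x - 4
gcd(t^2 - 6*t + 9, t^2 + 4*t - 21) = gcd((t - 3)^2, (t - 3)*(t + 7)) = t - 3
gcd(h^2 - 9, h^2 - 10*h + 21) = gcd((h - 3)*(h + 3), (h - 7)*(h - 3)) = h - 3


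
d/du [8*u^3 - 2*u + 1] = 24*u^2 - 2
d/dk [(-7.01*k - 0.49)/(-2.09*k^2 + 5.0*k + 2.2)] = (14.6509*k^2 - 35.05*k - (4.18*k - 5.0)*(7.01*k + 0.49) - 15.422)/(-2.09*k^2 + 5.0*k + 2.2)^2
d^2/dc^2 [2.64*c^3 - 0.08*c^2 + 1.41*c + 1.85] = 15.84*c - 0.16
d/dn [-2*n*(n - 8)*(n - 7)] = -6*n^2 + 60*n - 112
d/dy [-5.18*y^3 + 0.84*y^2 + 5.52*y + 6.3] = -15.54*y^2 + 1.68*y + 5.52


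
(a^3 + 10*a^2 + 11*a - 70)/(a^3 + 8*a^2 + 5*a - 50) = (a + 7)/(a + 5)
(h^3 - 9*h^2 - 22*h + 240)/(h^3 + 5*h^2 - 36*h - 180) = (h - 8)/(h + 6)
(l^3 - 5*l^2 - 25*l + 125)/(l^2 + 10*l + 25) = (l^2 - 10*l + 25)/(l + 5)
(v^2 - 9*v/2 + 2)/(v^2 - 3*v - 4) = (v - 1/2)/(v + 1)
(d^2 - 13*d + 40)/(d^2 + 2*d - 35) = (d - 8)/(d + 7)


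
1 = 1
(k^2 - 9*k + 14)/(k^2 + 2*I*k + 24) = (k^2 - 9*k + 14)/(k^2 + 2*I*k + 24)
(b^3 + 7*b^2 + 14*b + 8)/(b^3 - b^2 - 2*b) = (b^2 + 6*b + 8)/(b*(b - 2))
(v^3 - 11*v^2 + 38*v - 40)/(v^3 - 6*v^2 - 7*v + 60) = (v - 2)/(v + 3)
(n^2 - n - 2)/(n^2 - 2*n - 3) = (n - 2)/(n - 3)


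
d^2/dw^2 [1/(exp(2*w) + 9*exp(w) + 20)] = (2*(2*exp(w) + 9)^2*exp(w) - (4*exp(w) + 9)*(exp(2*w) + 9*exp(w) + 20))*exp(w)/(exp(2*w) + 9*exp(w) + 20)^3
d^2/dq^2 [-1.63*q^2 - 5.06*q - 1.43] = -3.26000000000000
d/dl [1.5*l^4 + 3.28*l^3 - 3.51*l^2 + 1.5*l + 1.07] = 6.0*l^3 + 9.84*l^2 - 7.02*l + 1.5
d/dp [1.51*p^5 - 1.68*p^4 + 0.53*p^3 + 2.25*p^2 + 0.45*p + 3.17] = 7.55*p^4 - 6.72*p^3 + 1.59*p^2 + 4.5*p + 0.45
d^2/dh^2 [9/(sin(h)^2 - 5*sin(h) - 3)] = 9*(4*sin(h)^4 - 15*sin(h)^3 + 31*sin(h)^2 + 15*sin(h) - 56)/(5*sin(h) + cos(h)^2 + 2)^3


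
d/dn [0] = 0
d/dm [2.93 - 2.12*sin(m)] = -2.12*cos(m)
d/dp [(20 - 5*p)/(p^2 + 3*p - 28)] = 5/(p^2 + 14*p + 49)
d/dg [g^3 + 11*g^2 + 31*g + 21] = 3*g^2 + 22*g + 31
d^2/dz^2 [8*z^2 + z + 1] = 16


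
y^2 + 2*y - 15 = (y - 3)*(y + 5)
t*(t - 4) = t^2 - 4*t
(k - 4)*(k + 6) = k^2 + 2*k - 24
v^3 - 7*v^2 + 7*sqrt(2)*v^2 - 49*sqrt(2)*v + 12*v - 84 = (v - 7)*(v + sqrt(2))*(v + 6*sqrt(2))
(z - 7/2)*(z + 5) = z^2 + 3*z/2 - 35/2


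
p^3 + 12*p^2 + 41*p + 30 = (p + 1)*(p + 5)*(p + 6)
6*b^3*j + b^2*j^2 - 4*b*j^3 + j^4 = j*(-3*b + j)*(-2*b + j)*(b + j)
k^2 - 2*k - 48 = (k - 8)*(k + 6)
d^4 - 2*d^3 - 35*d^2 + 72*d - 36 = (d - 6)*(d - 1)^2*(d + 6)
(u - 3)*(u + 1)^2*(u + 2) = u^4 + u^3 - 7*u^2 - 13*u - 6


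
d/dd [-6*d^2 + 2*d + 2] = 2 - 12*d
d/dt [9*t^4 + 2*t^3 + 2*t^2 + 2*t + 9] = 36*t^3 + 6*t^2 + 4*t + 2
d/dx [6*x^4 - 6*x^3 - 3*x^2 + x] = 24*x^3 - 18*x^2 - 6*x + 1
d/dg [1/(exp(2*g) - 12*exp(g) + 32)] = 2*(6 - exp(g))*exp(g)/(exp(2*g) - 12*exp(g) + 32)^2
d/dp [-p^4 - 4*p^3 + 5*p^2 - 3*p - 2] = -4*p^3 - 12*p^2 + 10*p - 3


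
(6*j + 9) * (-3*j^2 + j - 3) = -18*j^3 - 21*j^2 - 9*j - 27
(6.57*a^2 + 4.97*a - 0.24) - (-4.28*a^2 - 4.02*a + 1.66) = 10.85*a^2 + 8.99*a - 1.9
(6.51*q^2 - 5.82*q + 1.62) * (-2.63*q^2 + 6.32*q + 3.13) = -17.1213*q^4 + 56.4498*q^3 - 20.6667*q^2 - 7.9782*q + 5.0706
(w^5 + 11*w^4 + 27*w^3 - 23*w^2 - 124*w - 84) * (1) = w^5 + 11*w^4 + 27*w^3 - 23*w^2 - 124*w - 84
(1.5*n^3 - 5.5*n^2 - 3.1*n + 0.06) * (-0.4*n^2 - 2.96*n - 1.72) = -0.6*n^5 - 2.24*n^4 + 14.94*n^3 + 18.612*n^2 + 5.1544*n - 0.1032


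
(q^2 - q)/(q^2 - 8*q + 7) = q/(q - 7)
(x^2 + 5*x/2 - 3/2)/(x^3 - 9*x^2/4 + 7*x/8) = 4*(x + 3)/(x*(4*x - 7))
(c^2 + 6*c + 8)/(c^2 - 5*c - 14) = (c + 4)/(c - 7)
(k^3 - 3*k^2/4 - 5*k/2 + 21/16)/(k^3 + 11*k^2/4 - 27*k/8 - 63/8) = (k - 1/2)/(k + 3)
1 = 1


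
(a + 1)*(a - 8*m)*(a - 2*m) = a^3 - 10*a^2*m + a^2 + 16*a*m^2 - 10*a*m + 16*m^2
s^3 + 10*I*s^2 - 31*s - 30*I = (s + 2*I)*(s + 3*I)*(s + 5*I)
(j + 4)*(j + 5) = j^2 + 9*j + 20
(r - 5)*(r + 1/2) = r^2 - 9*r/2 - 5/2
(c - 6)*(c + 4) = c^2 - 2*c - 24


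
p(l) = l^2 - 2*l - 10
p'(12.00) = 22.00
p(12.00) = 110.00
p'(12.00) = 22.00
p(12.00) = 110.00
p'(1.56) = 1.12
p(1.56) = -10.69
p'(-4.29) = -10.58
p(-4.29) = 16.98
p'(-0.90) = -3.80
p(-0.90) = -7.39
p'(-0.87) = -3.74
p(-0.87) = -7.50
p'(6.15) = 10.30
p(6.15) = 15.52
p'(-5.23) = -12.46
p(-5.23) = 27.81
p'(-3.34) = -8.68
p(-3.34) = 7.84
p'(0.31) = -1.38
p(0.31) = -10.52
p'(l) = 2*l - 2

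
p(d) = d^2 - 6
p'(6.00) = 12.00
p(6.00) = 30.00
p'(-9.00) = -18.00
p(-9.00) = 75.00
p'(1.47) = 2.94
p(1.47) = -3.84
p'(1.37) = 2.74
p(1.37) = -4.12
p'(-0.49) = -0.98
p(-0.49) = -5.76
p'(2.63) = 5.26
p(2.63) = 0.92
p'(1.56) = 3.12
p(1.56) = -3.57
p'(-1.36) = -2.72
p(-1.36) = -4.15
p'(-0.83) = -1.66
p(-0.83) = -5.31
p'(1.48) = 2.96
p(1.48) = -3.81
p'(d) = 2*d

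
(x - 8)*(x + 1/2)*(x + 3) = x^3 - 9*x^2/2 - 53*x/2 - 12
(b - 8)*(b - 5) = b^2 - 13*b + 40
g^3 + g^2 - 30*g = g*(g - 5)*(g + 6)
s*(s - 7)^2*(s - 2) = s^4 - 16*s^3 + 77*s^2 - 98*s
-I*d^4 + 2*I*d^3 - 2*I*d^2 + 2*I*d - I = (d - 1)*(d - I)*(d + I)*(-I*d + I)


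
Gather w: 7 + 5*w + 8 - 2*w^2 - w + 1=-2*w^2 + 4*w + 16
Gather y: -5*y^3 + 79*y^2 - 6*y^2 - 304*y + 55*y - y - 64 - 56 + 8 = -5*y^3 + 73*y^2 - 250*y - 112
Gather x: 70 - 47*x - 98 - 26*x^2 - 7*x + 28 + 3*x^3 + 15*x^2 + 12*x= 3*x^3 - 11*x^2 - 42*x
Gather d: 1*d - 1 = d - 1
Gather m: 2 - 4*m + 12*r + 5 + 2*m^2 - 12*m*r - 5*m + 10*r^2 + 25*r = 2*m^2 + m*(-12*r - 9) + 10*r^2 + 37*r + 7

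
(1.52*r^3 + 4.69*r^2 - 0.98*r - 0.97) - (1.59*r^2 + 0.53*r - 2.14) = 1.52*r^3 + 3.1*r^2 - 1.51*r + 1.17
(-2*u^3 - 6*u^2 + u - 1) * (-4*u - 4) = 8*u^4 + 32*u^3 + 20*u^2 + 4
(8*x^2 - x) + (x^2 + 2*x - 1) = 9*x^2 + x - 1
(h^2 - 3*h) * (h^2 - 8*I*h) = h^4 - 3*h^3 - 8*I*h^3 + 24*I*h^2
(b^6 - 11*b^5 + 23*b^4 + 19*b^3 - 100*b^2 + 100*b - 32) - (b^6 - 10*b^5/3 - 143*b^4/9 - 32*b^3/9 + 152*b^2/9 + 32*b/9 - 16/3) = -23*b^5/3 + 350*b^4/9 + 203*b^3/9 - 1052*b^2/9 + 868*b/9 - 80/3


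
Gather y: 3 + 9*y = 9*y + 3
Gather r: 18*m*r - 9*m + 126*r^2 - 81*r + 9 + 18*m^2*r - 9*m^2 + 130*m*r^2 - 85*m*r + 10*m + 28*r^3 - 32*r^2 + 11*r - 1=-9*m^2 + m + 28*r^3 + r^2*(130*m + 94) + r*(18*m^2 - 67*m - 70) + 8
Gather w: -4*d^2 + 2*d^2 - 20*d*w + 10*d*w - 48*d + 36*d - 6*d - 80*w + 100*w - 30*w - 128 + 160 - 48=-2*d^2 - 18*d + w*(-10*d - 10) - 16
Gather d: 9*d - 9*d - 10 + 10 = 0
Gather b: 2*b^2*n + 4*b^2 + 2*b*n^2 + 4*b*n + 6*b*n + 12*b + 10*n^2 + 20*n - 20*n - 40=b^2*(2*n + 4) + b*(2*n^2 + 10*n + 12) + 10*n^2 - 40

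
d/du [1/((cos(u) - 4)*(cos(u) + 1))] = (2*cos(u) - 3)*sin(u)/((cos(u) - 4)^2*(cos(u) + 1)^2)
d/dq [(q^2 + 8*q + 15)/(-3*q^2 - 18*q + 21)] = 2*(q^2 + 22*q + 73)/(3*(q^4 + 12*q^3 + 22*q^2 - 84*q + 49))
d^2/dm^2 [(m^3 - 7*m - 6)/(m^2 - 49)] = 12*(7*m^3 - 3*m^2 + 1029*m - 49)/(m^6 - 147*m^4 + 7203*m^2 - 117649)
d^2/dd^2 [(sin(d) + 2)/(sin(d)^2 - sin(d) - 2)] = (sin(d)^5 + 9*sin(d)^4 + 4*sin(d)^3 + 4*sin(d)^2 - 8)/(sin(d) + cos(d)^2 + 1)^3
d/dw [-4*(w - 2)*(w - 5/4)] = 13 - 8*w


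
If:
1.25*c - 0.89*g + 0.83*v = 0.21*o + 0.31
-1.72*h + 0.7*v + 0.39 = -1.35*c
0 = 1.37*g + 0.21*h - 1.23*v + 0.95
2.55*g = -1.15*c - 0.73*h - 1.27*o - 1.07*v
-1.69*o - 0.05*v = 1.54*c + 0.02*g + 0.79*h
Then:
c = -0.27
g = -0.24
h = 0.24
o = 0.12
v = 0.55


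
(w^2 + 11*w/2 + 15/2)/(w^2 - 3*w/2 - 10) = (w + 3)/(w - 4)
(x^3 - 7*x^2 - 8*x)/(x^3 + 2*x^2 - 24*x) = (x^2 - 7*x - 8)/(x^2 + 2*x - 24)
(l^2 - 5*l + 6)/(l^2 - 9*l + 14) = (l - 3)/(l - 7)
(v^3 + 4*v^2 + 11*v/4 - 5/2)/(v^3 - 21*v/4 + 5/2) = (v + 2)/(v - 2)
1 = 1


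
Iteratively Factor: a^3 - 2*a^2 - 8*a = (a + 2)*(a^2 - 4*a) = (a - 4)*(a + 2)*(a)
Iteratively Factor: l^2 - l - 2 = (l + 1)*(l - 2)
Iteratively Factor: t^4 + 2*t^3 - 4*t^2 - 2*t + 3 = (t - 1)*(t^3 + 3*t^2 - t - 3) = (t - 1)^2*(t^2 + 4*t + 3) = (t - 1)^2*(t + 3)*(t + 1)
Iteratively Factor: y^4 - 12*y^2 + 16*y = (y + 4)*(y^3 - 4*y^2 + 4*y) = y*(y + 4)*(y^2 - 4*y + 4) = y*(y - 2)*(y + 4)*(y - 2)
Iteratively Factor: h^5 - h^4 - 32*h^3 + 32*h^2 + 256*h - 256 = (h - 1)*(h^4 - 32*h^2 + 256) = (h - 4)*(h - 1)*(h^3 + 4*h^2 - 16*h - 64) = (h - 4)^2*(h - 1)*(h^2 + 8*h + 16) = (h - 4)^2*(h - 1)*(h + 4)*(h + 4)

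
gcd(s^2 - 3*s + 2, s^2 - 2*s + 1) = s - 1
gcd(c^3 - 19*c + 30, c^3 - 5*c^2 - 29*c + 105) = c^2 + 2*c - 15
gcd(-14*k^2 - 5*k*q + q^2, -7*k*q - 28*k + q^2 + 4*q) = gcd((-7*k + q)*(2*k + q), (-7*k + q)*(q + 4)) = -7*k + q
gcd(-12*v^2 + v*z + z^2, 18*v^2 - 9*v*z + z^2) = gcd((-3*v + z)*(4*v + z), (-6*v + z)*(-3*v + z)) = -3*v + z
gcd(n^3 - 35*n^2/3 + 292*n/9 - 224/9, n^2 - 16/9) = n - 4/3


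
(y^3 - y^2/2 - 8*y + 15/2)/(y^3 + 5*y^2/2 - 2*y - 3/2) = (2*y - 5)/(2*y + 1)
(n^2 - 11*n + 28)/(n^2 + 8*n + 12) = (n^2 - 11*n + 28)/(n^2 + 8*n + 12)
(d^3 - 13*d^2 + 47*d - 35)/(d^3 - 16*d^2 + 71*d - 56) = (d - 5)/(d - 8)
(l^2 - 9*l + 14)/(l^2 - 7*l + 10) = (l - 7)/(l - 5)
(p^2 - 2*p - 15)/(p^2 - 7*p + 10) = (p + 3)/(p - 2)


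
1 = 1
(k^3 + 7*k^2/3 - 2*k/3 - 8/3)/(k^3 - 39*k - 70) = (3*k^2 + k - 4)/(3*(k^2 - 2*k - 35))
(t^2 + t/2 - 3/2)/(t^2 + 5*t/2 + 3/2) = (t - 1)/(t + 1)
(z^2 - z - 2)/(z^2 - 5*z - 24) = (-z^2 + z + 2)/(-z^2 + 5*z + 24)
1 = 1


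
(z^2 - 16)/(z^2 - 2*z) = (z^2 - 16)/(z*(z - 2))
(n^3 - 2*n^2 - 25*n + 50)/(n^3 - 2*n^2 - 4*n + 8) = (n^2 - 25)/(n^2 - 4)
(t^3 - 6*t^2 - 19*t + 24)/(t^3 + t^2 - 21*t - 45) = (t^2 - 9*t + 8)/(t^2 - 2*t - 15)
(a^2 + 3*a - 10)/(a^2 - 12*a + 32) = (a^2 + 3*a - 10)/(a^2 - 12*a + 32)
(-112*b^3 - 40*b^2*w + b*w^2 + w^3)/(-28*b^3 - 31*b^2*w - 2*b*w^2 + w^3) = (4*b + w)/(b + w)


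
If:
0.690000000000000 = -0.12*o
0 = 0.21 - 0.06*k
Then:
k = 3.50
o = -5.75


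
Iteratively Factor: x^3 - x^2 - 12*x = (x)*(x^2 - x - 12) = x*(x - 4)*(x + 3)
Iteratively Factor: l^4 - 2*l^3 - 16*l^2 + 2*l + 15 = (l - 5)*(l^3 + 3*l^2 - l - 3) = (l - 5)*(l - 1)*(l^2 + 4*l + 3) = (l - 5)*(l - 1)*(l + 3)*(l + 1)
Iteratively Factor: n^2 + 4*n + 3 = (n + 1)*(n + 3)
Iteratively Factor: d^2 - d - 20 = (d - 5)*(d + 4)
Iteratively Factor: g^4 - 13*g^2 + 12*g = (g + 4)*(g^3 - 4*g^2 + 3*g) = (g - 1)*(g + 4)*(g^2 - 3*g) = (g - 3)*(g - 1)*(g + 4)*(g)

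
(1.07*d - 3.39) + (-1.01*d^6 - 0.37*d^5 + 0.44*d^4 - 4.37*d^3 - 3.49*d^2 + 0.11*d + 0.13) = -1.01*d^6 - 0.37*d^5 + 0.44*d^4 - 4.37*d^3 - 3.49*d^2 + 1.18*d - 3.26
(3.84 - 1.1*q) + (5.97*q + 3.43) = 4.87*q + 7.27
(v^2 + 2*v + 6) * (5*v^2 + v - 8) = 5*v^4 + 11*v^3 + 24*v^2 - 10*v - 48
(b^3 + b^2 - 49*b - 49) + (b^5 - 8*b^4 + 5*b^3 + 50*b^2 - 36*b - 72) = b^5 - 8*b^4 + 6*b^3 + 51*b^2 - 85*b - 121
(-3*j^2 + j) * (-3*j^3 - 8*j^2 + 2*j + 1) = 9*j^5 + 21*j^4 - 14*j^3 - j^2 + j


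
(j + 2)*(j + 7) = j^2 + 9*j + 14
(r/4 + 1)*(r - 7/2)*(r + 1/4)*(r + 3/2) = r^4/4 + 9*r^3/16 - 51*r^2/16 - 389*r/64 - 21/16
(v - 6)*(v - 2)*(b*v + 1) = b*v^3 - 8*b*v^2 + 12*b*v + v^2 - 8*v + 12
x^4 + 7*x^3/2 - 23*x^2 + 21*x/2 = x*(x - 3)*(x - 1/2)*(x + 7)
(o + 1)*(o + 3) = o^2 + 4*o + 3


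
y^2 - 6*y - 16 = (y - 8)*(y + 2)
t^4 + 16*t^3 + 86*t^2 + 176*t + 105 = (t + 1)*(t + 3)*(t + 5)*(t + 7)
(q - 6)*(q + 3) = q^2 - 3*q - 18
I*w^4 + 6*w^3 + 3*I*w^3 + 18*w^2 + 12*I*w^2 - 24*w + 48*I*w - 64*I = (w + 4)*(w - 8*I)*(w + 2*I)*(I*w - I)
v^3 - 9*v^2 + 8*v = v*(v - 8)*(v - 1)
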